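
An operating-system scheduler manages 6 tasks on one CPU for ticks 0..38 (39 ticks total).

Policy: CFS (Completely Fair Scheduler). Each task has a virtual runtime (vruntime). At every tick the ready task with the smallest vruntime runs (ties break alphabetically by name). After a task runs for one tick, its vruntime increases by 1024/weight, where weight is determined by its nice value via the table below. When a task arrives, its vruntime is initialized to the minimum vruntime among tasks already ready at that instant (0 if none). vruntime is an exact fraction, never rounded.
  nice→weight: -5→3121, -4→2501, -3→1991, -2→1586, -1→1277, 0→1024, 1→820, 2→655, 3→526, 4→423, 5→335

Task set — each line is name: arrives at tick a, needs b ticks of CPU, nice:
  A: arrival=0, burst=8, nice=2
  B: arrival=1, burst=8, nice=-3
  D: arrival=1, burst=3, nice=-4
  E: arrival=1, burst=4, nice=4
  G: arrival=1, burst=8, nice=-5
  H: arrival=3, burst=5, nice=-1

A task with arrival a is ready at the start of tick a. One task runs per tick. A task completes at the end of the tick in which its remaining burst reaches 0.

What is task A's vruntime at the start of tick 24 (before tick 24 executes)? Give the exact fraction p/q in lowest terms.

t=0: vr[A=0] → run A
t=1: vr[A=1024/655 B=1024/655 D=1024/655 E=1024/655 G=1024/655] → run A
t=2: vr[A=2048/655 B=1024/655 D=1024/655 E=1024/655 G=1024/655] → run B
t=3: vr[A=2048/655 B=2709504/1304105 D=1024/655 E=1024/655 G=1024/655 H=1024/655] → run D
t=4: vr[A=2048/655 B=2709504/1304105 D=3231744/1638155 E=1024/655 G=1024/655 H=1024/655] → run E
t=5: vr[A=2048/655 B=2709504/1304105 D=3231744/1638155 E=1103872/277065 G=1024/655 H=1024/655] → run G
t=6: vr[A=2048/655 B=2709504/1304105 D=3231744/1638155 E=1103872/277065 G=3866624/2044255 H=1024/655] → run H
t=7: vr[A=2048/655 B=2709504/1304105 D=3231744/1638155 E=1103872/277065 G=3866624/2044255 H=1978368/836435] → run G
t=8: vr[A=2048/655 B=2709504/1304105 D=3231744/1638155 E=1103872/277065 G=4537344/2044255 H=1978368/836435] → run D
t=9: vr[A=2048/655 B=2709504/1304105 D=3902464/1638155 E=1103872/277065 G=4537344/2044255 H=1978368/836435] → run B
t=10: vr[A=2048/655 B=3380224/1304105 D=3902464/1638155 E=1103872/277065 G=4537344/2044255 H=1978368/836435] → run G
t=11: vr[A=2048/655 B=3380224/1304105 D=3902464/1638155 E=1103872/277065 G=5208064/2044255 H=1978368/836435] → run H
t=12: vr[A=2048/655 B=3380224/1304105 D=3902464/1638155 E=1103872/277065 G=5208064/2044255 H=2649088/836435] → run D
t=13: vr[A=2048/655 B=3380224/1304105 E=1103872/277065 G=5208064/2044255 H=2649088/836435] → run G
t=14: vr[A=2048/655 B=3380224/1304105 E=1103872/277065 G=5878784/2044255 H=2649088/836435] → run B
t=15: vr[A=2048/655 B=4050944/1304105 E=1103872/277065 G=5878784/2044255 H=2649088/836435] → run G
t=16: vr[A=2048/655 B=4050944/1304105 E=1103872/277065 G=6549504/2044255 H=2649088/836435] → run B
t=17: vr[A=2048/655 B=4721664/1304105 E=1103872/277065 G=6549504/2044255 H=2649088/836435] → run A
t=18: vr[A=3072/655 B=4721664/1304105 E=1103872/277065 G=6549504/2044255 H=2649088/836435] → run H
t=19: vr[A=3072/655 B=4721664/1304105 E=1103872/277065 G=6549504/2044255 H=3319808/836435] → run G
t=20: vr[A=3072/655 B=4721664/1304105 E=1103872/277065 G=7220224/2044255 H=3319808/836435] → run G
t=21: vr[A=3072/655 B=4721664/1304105 E=1103872/277065 G=7890944/2044255 H=3319808/836435] → run B
t=22: vr[A=3072/655 B=5392384/1304105 E=1103872/277065 G=7890944/2044255 H=3319808/836435] → run G
t=23: vr[A=3072/655 B=5392384/1304105 E=1103872/277065 H=3319808/836435] → run H
t=24: vr[A=3072/655 B=5392384/1304105 E=1103872/277065 H=3990528/836435] → run E
t=25: vr[A=3072/655 B=5392384/1304105 E=1774592/277065 H=3990528/836435] → run B
t=26: vr[A=3072/655 B=6063104/1304105 E=1774592/277065 H=3990528/836435] → run B
t=27: vr[A=3072/655 B=6733824/1304105 E=1774592/277065 H=3990528/836435] → run A
t=28: vr[A=4096/655 B=6733824/1304105 E=1774592/277065 H=3990528/836435] → run H
t=29: vr[A=4096/655 B=6733824/1304105 E=1774592/277065] → run B
t=30: vr[A=4096/655 E=1774592/277065] → run A
t=31: vr[A=1024/131 E=1774592/277065] → run E
t=32: vr[A=1024/131 E=815104/92355] → run A
t=33: vr[A=6144/655 E=815104/92355] → run E
t=34: vr[A=6144/655] → run A
t=35: vr[A=7168/655] → run A
t=36: (idle)
t=37: (idle)
t=38: (idle)

vruntime(A, start of tick 24) = 3072/655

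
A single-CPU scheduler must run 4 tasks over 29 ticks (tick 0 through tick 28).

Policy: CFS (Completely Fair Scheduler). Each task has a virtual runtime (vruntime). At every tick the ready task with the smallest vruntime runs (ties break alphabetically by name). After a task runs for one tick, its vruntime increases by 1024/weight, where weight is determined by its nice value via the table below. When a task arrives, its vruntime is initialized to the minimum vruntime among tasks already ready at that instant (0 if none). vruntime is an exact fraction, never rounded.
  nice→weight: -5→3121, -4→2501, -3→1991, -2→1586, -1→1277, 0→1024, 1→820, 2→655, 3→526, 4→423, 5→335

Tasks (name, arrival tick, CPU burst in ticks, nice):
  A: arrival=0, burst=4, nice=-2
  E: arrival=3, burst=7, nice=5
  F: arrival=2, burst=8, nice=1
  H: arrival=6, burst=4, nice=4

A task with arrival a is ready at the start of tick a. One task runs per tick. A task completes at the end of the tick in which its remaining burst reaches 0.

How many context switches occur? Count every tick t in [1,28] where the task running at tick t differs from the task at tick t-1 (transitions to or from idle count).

t=0: vr[A=0] → run A
t=1: vr[A=512/793] → run A
t=2: vr[A=1024/793 F=1024/793] → run A
t=3: vr[A=1536/793 E=1024/793 F=1024/793] → run E
t=4: vr[A=1536/793 E=1155072/265655 F=1024/793] → run F
t=5: vr[A=1536/793 E=1155072/265655 F=412928/162565] → run A
t=6: vr[E=1155072/265655 F=412928/162565 H=412928/162565] → run F
t=7: vr[E=1155072/265655 F=615936/162565 H=412928/162565] → run H
t=8: vr[E=1155072/265655 F=615936/162565 H=341135104/68764995] → run F
t=9: vr[E=1155072/265655 F=818944/162565 H=341135104/68764995] → run E
t=10: vr[E=1967104/265655 F=818944/162565 H=341135104/68764995] → run H
t=11: vr[E=1967104/265655 F=818944/162565 H=507601664/68764995] → run F
t=12: vr[E=1967104/265655 F=1021952/162565 H=507601664/68764995] → run F
t=13: vr[E=1967104/265655 F=244992/32513 H=507601664/68764995] → run H
t=14: vr[E=1967104/265655 F=244992/32513 H=224689408/22921665] → run E
t=15: vr[E=2779136/265655 F=244992/32513 H=224689408/22921665] → run F
t=16: vr[E=2779136/265655 F=1427968/162565 H=224689408/22921665] → run F
t=17: vr[E=2779136/265655 F=1630976/162565 H=224689408/22921665] → run H
t=18: vr[E=2779136/265655 F=1630976/162565] → run F
t=19: vr[E=2779136/265655] → run E
t=20: vr[E=3591168/265655] → run E
t=21: vr[E=880640/53131] → run E
t=22: vr[E=5215232/265655] → run E
t=23: (idle)
t=24: (idle)
t=25: (idle)
t=26: (idle)
t=27: (idle)
t=28: (idle)

context switches = 16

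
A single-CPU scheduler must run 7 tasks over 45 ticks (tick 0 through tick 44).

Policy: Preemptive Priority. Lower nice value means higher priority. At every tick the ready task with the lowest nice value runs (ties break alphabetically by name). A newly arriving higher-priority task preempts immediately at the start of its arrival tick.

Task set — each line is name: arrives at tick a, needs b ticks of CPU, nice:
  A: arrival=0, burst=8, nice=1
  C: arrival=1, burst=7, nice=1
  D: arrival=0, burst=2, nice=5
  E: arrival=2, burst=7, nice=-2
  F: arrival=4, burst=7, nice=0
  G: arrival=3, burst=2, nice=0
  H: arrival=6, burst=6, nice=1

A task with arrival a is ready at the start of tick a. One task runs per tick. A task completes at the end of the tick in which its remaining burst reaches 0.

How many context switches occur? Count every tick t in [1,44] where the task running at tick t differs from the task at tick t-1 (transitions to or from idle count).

context switches = 8

t=0: ready={A,D} → run A
t=1: ready={A,C,D} → run A
t=2: ready={A,C,D,E} → run E
t=3: ready={A,C,D,E,G} → run E
t=4: ready={A,C,D,E,F,G} → run E
t=5: ready={A,C,D,E,F,G} → run E
t=6: ready={A,C,D,E,F,G,H} → run E
t=7: ready={A,C,D,E,F,G,H} → run E
t=8: ready={A,C,D,E,F,G,H} → run E
t=9: ready={A,C,D,F,G,H} → run F
t=10: ready={A,C,D,F,G,H} → run F
t=11: ready={A,C,D,F,G,H} → run F
t=12: ready={A,C,D,F,G,H} → run F
t=13: ready={A,C,D,F,G,H} → run F
t=14: ready={A,C,D,F,G,H} → run F
t=15: ready={A,C,D,F,G,H} → run F
t=16: ready={A,C,D,G,H} → run G
t=17: ready={A,C,D,G,H} → run G
t=18: ready={A,C,D,H} → run A
t=19: ready={A,C,D,H} → run A
t=20: ready={A,C,D,H} → run A
t=21: ready={A,C,D,H} → run A
t=22: ready={A,C,D,H} → run A
t=23: ready={A,C,D,H} → run A
t=24: ready={C,D,H} → run C
t=25: ready={C,D,H} → run C
t=26: ready={C,D,H} → run C
t=27: ready={C,D,H} → run C
t=28: ready={C,D,H} → run C
t=29: ready={C,D,H} → run C
t=30: ready={C,D,H} → run C
t=31: ready={D,H} → run H
t=32: ready={D,H} → run H
t=33: ready={D,H} → run H
t=34: ready={D,H} → run H
t=35: ready={D,H} → run H
t=36: ready={D,H} → run H
t=37: ready={D} → run D
t=38: ready={D} → run D
t=39: (idle)
t=40: (idle)
t=41: (idle)
t=42: (idle)
t=43: (idle)
t=44: (idle)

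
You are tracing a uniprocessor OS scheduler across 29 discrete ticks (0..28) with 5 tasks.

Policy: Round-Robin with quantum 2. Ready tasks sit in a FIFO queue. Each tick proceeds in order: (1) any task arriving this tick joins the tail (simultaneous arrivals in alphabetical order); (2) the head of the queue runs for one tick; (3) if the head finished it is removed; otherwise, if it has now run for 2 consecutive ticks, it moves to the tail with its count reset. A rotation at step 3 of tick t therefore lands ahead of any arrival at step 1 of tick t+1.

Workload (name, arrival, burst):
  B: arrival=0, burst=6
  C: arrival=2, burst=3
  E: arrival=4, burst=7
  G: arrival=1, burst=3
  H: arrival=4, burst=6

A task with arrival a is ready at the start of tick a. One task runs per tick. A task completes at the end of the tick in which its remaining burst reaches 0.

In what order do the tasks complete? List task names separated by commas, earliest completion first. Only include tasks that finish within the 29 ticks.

completion order = G, B, C, H, E

t=0: queue=[B] q_used=0 → run B
t=1: queue=[B,G] q_used=1 → run B
t=2: queue=[G,B,C] q_used=0 → run G
t=3: queue=[G,B,C] q_used=1 → run G
t=4: queue=[B,C,G,E,H] q_used=0 → run B
t=5: queue=[B,C,G,E,H] q_used=1 → run B
t=6: queue=[C,G,E,H,B] q_used=0 → run C
t=7: queue=[C,G,E,H,B] q_used=1 → run C
t=8: queue=[G,E,H,B,C] q_used=0 → run G
t=9: queue=[E,H,B,C] q_used=0 → run E
t=10: queue=[E,H,B,C] q_used=1 → run E
t=11: queue=[H,B,C,E] q_used=0 → run H
t=12: queue=[H,B,C,E] q_used=1 → run H
t=13: queue=[B,C,E,H] q_used=0 → run B
t=14: queue=[B,C,E,H] q_used=1 → run B
t=15: queue=[C,E,H] q_used=0 → run C
t=16: queue=[E,H] q_used=0 → run E
t=17: queue=[E,H] q_used=1 → run E
t=18: queue=[H,E] q_used=0 → run H
t=19: queue=[H,E] q_used=1 → run H
t=20: queue=[E,H] q_used=0 → run E
t=21: queue=[E,H] q_used=1 → run E
t=22: queue=[H,E] q_used=0 → run H
t=23: queue=[H,E] q_used=1 → run H
t=24: queue=[E] q_used=0 → run E
t=25: (idle)
t=26: (idle)
t=27: (idle)
t=28: (idle)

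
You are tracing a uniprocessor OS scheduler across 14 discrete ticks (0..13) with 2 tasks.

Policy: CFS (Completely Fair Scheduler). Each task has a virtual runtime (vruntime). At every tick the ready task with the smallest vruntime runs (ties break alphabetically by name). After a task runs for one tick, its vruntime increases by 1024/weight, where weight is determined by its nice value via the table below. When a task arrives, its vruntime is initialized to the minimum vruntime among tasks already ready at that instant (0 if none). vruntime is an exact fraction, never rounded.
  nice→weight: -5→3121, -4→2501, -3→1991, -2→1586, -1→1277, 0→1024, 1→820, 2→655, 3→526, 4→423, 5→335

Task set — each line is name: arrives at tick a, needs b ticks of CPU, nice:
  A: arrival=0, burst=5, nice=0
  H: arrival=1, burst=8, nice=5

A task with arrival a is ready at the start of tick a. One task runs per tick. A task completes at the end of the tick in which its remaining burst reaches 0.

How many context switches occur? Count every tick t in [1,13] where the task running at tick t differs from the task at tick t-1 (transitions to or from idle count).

context switches = 4

t=0: vr[A=0] → run A
t=1: vr[A=1 H=1] → run A
t=2: vr[A=2 H=1] → run H
t=3: vr[A=2 H=1359/335] → run A
t=4: vr[A=3 H=1359/335] → run A
t=5: vr[A=4 H=1359/335] → run A
t=6: vr[H=1359/335] → run H
t=7: vr[H=2383/335] → run H
t=8: vr[H=3407/335] → run H
t=9: vr[H=4431/335] → run H
t=10: vr[H=1091/67] → run H
t=11: vr[H=6479/335] → run H
t=12: vr[H=7503/335] → run H
t=13: (idle)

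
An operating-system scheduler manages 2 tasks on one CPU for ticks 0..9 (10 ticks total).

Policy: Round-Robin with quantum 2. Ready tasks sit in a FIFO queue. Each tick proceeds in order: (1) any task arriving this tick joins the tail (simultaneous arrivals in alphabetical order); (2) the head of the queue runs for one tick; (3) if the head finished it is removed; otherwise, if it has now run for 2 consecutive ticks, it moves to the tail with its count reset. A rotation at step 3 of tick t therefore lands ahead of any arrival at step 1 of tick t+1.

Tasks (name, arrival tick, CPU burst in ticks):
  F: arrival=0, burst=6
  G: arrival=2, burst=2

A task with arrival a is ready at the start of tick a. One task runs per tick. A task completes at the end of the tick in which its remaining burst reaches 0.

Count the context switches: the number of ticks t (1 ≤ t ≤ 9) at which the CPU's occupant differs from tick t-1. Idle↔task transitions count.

t=0: queue=[F] q_used=0 → run F
t=1: queue=[F] q_used=1 → run F
t=2: queue=[F,G] q_used=0 → run F
t=3: queue=[F,G] q_used=1 → run F
t=4: queue=[G,F] q_used=0 → run G
t=5: queue=[G,F] q_used=1 → run G
t=6: queue=[F] q_used=0 → run F
t=7: queue=[F] q_used=1 → run F
t=8: (idle)
t=9: (idle)

context switches = 3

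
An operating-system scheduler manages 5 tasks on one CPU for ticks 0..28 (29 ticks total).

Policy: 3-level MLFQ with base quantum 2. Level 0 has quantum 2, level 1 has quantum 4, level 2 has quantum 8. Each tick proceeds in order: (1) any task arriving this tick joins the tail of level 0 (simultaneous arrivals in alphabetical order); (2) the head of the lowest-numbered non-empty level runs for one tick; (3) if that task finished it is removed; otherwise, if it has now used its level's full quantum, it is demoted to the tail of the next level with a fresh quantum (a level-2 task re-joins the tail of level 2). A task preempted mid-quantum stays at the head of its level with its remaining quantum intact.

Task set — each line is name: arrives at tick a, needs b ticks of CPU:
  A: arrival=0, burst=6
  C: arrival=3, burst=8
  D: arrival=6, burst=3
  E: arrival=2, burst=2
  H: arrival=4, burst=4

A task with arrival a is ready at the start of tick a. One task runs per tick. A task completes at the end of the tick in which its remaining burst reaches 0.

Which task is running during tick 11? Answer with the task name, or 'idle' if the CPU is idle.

running at tick 11 = A

t=0: L0/L1/L2 = A/-/- → run A
t=1: L0/L1/L2 = A/-/- → run A
t=2: L0/L1/L2 = E/A/- → run E
t=3: L0/L1/L2 = EC/A/- → run E
t=4: L0/L1/L2 = CH/A/- → run C
t=5: L0/L1/L2 = CH/A/- → run C
t=6: L0/L1/L2 = HD/AC/- → run H
t=7: L0/L1/L2 = HD/AC/- → run H
t=8: L0/L1/L2 = D/ACH/- → run D
t=9: L0/L1/L2 = D/ACH/- → run D
t=10: L0/L1/L2 = -/ACHD/- → run A
t=11: L0/L1/L2 = -/ACHD/- → run A
t=12: L0/L1/L2 = -/ACHD/- → run A
t=13: L0/L1/L2 = -/ACHD/- → run A
t=14: L0/L1/L2 = -/CHD/- → run C
t=15: L0/L1/L2 = -/CHD/- → run C
t=16: L0/L1/L2 = -/CHD/- → run C
t=17: L0/L1/L2 = -/CHD/- → run C
t=18: L0/L1/L2 = -/HD/C → run H
t=19: L0/L1/L2 = -/HD/C → run H
t=20: L0/L1/L2 = -/D/C → run D
t=21: L0/L1/L2 = -/-/C → run C
t=22: L0/L1/L2 = -/-/C → run C
t=23: (idle)
t=24: (idle)
t=25: (idle)
t=26: (idle)
t=27: (idle)
t=28: (idle)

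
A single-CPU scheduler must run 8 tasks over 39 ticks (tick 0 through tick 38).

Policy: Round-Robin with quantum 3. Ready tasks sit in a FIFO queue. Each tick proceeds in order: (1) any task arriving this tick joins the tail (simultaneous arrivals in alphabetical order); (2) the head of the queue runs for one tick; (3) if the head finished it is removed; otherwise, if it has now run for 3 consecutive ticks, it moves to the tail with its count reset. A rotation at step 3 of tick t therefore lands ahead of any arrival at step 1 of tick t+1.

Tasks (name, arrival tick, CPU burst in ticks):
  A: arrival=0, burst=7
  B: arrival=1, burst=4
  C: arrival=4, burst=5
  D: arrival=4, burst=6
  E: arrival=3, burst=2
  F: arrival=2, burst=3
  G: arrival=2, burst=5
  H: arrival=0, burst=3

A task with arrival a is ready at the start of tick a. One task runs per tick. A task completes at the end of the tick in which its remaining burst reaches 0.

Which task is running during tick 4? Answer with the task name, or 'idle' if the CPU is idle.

running at tick 4 = H

t=0: queue=[A,H] q_used=0 → run A
t=1: queue=[A,H,B] q_used=1 → run A
t=2: queue=[A,H,B,F,G] q_used=2 → run A
t=3: queue=[H,B,F,G,A,E] q_used=0 → run H
t=4: queue=[H,B,F,G,A,E,C,D] q_used=1 → run H
t=5: queue=[H,B,F,G,A,E,C,D] q_used=2 → run H
t=6: queue=[B,F,G,A,E,C,D] q_used=0 → run B
t=7: queue=[B,F,G,A,E,C,D] q_used=1 → run B
t=8: queue=[B,F,G,A,E,C,D] q_used=2 → run B
t=9: queue=[F,G,A,E,C,D,B] q_used=0 → run F
t=10: queue=[F,G,A,E,C,D,B] q_used=1 → run F
t=11: queue=[F,G,A,E,C,D,B] q_used=2 → run F
t=12: queue=[G,A,E,C,D,B] q_used=0 → run G
t=13: queue=[G,A,E,C,D,B] q_used=1 → run G
t=14: queue=[G,A,E,C,D,B] q_used=2 → run G
t=15: queue=[A,E,C,D,B,G] q_used=0 → run A
t=16: queue=[A,E,C,D,B,G] q_used=1 → run A
t=17: queue=[A,E,C,D,B,G] q_used=2 → run A
t=18: queue=[E,C,D,B,G,A] q_used=0 → run E
t=19: queue=[E,C,D,B,G,A] q_used=1 → run E
t=20: queue=[C,D,B,G,A] q_used=0 → run C
t=21: queue=[C,D,B,G,A] q_used=1 → run C
t=22: queue=[C,D,B,G,A] q_used=2 → run C
t=23: queue=[D,B,G,A,C] q_used=0 → run D
t=24: queue=[D,B,G,A,C] q_used=1 → run D
t=25: queue=[D,B,G,A,C] q_used=2 → run D
t=26: queue=[B,G,A,C,D] q_used=0 → run B
t=27: queue=[G,A,C,D] q_used=0 → run G
t=28: queue=[G,A,C,D] q_used=1 → run G
t=29: queue=[A,C,D] q_used=0 → run A
t=30: queue=[C,D] q_used=0 → run C
t=31: queue=[C,D] q_used=1 → run C
t=32: queue=[D] q_used=0 → run D
t=33: queue=[D] q_used=1 → run D
t=34: queue=[D] q_used=2 → run D
t=35: (idle)
t=36: (idle)
t=37: (idle)
t=38: (idle)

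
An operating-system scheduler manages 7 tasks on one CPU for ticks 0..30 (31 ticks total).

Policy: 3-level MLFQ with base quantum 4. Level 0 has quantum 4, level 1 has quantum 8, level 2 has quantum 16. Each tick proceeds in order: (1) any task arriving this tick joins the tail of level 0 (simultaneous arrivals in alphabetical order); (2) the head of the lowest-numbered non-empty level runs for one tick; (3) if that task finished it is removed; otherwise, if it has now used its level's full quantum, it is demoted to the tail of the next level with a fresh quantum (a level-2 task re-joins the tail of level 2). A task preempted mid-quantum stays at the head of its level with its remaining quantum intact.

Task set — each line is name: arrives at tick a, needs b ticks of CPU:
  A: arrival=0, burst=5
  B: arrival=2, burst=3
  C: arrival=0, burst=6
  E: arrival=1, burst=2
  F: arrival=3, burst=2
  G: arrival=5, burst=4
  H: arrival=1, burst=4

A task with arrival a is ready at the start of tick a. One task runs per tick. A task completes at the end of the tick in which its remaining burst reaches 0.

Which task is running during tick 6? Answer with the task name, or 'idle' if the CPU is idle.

t=0: L0/L1/L2 = AC/-/- → run A
t=1: L0/L1/L2 = ACEH/-/- → run A
t=2: L0/L1/L2 = ACEHB/-/- → run A
t=3: L0/L1/L2 = ACEHBF/-/- → run A
t=4: L0/L1/L2 = CEHBF/A/- → run C
t=5: L0/L1/L2 = CEHBFG/A/- → run C
t=6: L0/L1/L2 = CEHBFG/A/- → run C
t=7: L0/L1/L2 = CEHBFG/A/- → run C
t=8: L0/L1/L2 = EHBFG/AC/- → run E
t=9: L0/L1/L2 = EHBFG/AC/- → run E
t=10: L0/L1/L2 = HBFG/AC/- → run H
t=11: L0/L1/L2 = HBFG/AC/- → run H
t=12: L0/L1/L2 = HBFG/AC/- → run H
t=13: L0/L1/L2 = HBFG/AC/- → run H
t=14: L0/L1/L2 = BFG/AC/- → run B
t=15: L0/L1/L2 = BFG/AC/- → run B
t=16: L0/L1/L2 = BFG/AC/- → run B
t=17: L0/L1/L2 = FG/AC/- → run F
t=18: L0/L1/L2 = FG/AC/- → run F
t=19: L0/L1/L2 = G/AC/- → run G
t=20: L0/L1/L2 = G/AC/- → run G
t=21: L0/L1/L2 = G/AC/- → run G
t=22: L0/L1/L2 = G/AC/- → run G
t=23: L0/L1/L2 = -/AC/- → run A
t=24: L0/L1/L2 = -/C/- → run C
t=25: L0/L1/L2 = -/C/- → run C
t=26: (idle)
t=27: (idle)
t=28: (idle)
t=29: (idle)
t=30: (idle)

running at tick 6 = C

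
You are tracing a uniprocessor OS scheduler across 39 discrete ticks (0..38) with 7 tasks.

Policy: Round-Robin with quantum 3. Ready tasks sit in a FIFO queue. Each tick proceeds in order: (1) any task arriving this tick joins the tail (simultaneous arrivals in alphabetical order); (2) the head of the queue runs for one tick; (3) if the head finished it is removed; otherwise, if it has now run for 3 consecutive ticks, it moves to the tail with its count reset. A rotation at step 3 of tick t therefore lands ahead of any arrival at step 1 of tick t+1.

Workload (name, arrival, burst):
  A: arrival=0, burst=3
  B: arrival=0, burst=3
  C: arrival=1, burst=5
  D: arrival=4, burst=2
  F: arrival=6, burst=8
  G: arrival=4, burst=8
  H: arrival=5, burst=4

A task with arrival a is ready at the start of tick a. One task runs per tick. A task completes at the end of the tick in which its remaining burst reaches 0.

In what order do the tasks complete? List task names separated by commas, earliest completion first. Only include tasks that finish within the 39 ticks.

completion order = A, B, D, C, H, G, F

t=0: queue=[A,B] q_used=0 → run A
t=1: queue=[A,B,C] q_used=1 → run A
t=2: queue=[A,B,C] q_used=2 → run A
t=3: queue=[B,C] q_used=0 → run B
t=4: queue=[B,C,D,G] q_used=1 → run B
t=5: queue=[B,C,D,G,H] q_used=2 → run B
t=6: queue=[C,D,G,H,F] q_used=0 → run C
t=7: queue=[C,D,G,H,F] q_used=1 → run C
t=8: queue=[C,D,G,H,F] q_used=2 → run C
t=9: queue=[D,G,H,F,C] q_used=0 → run D
t=10: queue=[D,G,H,F,C] q_used=1 → run D
t=11: queue=[G,H,F,C] q_used=0 → run G
t=12: queue=[G,H,F,C] q_used=1 → run G
t=13: queue=[G,H,F,C] q_used=2 → run G
t=14: queue=[H,F,C,G] q_used=0 → run H
t=15: queue=[H,F,C,G] q_used=1 → run H
t=16: queue=[H,F,C,G] q_used=2 → run H
t=17: queue=[F,C,G,H] q_used=0 → run F
t=18: queue=[F,C,G,H] q_used=1 → run F
t=19: queue=[F,C,G,H] q_used=2 → run F
t=20: queue=[C,G,H,F] q_used=0 → run C
t=21: queue=[C,G,H,F] q_used=1 → run C
t=22: queue=[G,H,F] q_used=0 → run G
t=23: queue=[G,H,F] q_used=1 → run G
t=24: queue=[G,H,F] q_used=2 → run G
t=25: queue=[H,F,G] q_used=0 → run H
t=26: queue=[F,G] q_used=0 → run F
t=27: queue=[F,G] q_used=1 → run F
t=28: queue=[F,G] q_used=2 → run F
t=29: queue=[G,F] q_used=0 → run G
t=30: queue=[G,F] q_used=1 → run G
t=31: queue=[F] q_used=0 → run F
t=32: queue=[F] q_used=1 → run F
t=33: (idle)
t=34: (idle)
t=35: (idle)
t=36: (idle)
t=37: (idle)
t=38: (idle)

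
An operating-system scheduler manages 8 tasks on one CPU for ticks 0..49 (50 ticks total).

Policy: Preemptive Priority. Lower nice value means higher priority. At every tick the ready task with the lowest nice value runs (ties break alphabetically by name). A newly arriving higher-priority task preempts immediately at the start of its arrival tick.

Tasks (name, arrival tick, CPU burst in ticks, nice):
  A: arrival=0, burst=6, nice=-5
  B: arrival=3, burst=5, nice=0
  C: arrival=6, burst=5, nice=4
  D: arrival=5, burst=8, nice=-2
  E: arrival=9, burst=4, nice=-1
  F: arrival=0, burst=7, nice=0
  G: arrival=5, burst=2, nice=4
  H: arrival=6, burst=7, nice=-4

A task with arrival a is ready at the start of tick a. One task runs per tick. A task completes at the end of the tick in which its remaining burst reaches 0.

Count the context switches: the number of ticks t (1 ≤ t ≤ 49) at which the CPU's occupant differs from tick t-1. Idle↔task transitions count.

context switches = 8

t=0: ready={A,F} → run A
t=1: ready={A,F} → run A
t=2: ready={A,F} → run A
t=3: ready={A,B,F} → run A
t=4: ready={A,B,F} → run A
t=5: ready={A,B,D,F,G} → run A
t=6: ready={B,C,D,F,G,H} → run H
t=7: ready={B,C,D,F,G,H} → run H
t=8: ready={B,C,D,F,G,H} → run H
t=9: ready={B,C,D,E,F,G,H} → run H
t=10: ready={B,C,D,E,F,G,H} → run H
t=11: ready={B,C,D,E,F,G,H} → run H
t=12: ready={B,C,D,E,F,G,H} → run H
t=13: ready={B,C,D,E,F,G} → run D
t=14: ready={B,C,D,E,F,G} → run D
t=15: ready={B,C,D,E,F,G} → run D
t=16: ready={B,C,D,E,F,G} → run D
t=17: ready={B,C,D,E,F,G} → run D
t=18: ready={B,C,D,E,F,G} → run D
t=19: ready={B,C,D,E,F,G} → run D
t=20: ready={B,C,D,E,F,G} → run D
t=21: ready={B,C,E,F,G} → run E
t=22: ready={B,C,E,F,G} → run E
t=23: ready={B,C,E,F,G} → run E
t=24: ready={B,C,E,F,G} → run E
t=25: ready={B,C,F,G} → run B
t=26: ready={B,C,F,G} → run B
t=27: ready={B,C,F,G} → run B
t=28: ready={B,C,F,G} → run B
t=29: ready={B,C,F,G} → run B
t=30: ready={C,F,G} → run F
t=31: ready={C,F,G} → run F
t=32: ready={C,F,G} → run F
t=33: ready={C,F,G} → run F
t=34: ready={C,F,G} → run F
t=35: ready={C,F,G} → run F
t=36: ready={C,F,G} → run F
t=37: ready={C,G} → run C
t=38: ready={C,G} → run C
t=39: ready={C,G} → run C
t=40: ready={C,G} → run C
t=41: ready={C,G} → run C
t=42: ready={G} → run G
t=43: ready={G} → run G
t=44: (idle)
t=45: (idle)
t=46: (idle)
t=47: (idle)
t=48: (idle)
t=49: (idle)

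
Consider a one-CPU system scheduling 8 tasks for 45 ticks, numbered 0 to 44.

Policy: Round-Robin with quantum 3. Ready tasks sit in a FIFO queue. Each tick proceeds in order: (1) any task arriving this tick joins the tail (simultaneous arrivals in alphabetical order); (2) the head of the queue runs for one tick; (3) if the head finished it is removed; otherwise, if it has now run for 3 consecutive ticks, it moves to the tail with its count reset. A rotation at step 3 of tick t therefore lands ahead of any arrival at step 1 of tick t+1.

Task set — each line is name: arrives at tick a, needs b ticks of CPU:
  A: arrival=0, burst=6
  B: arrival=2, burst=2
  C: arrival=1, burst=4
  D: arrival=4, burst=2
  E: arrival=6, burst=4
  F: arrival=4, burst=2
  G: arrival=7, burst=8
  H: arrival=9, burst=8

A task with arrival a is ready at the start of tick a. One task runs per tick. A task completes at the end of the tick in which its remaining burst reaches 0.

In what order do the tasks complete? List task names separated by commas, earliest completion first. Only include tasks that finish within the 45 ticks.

completion order = B, A, D, F, C, E, G, H

t=0: queue=[A] q_used=0 → run A
t=1: queue=[A,C] q_used=1 → run A
t=2: queue=[A,C,B] q_used=2 → run A
t=3: queue=[C,B,A] q_used=0 → run C
t=4: queue=[C,B,A,D,F] q_used=1 → run C
t=5: queue=[C,B,A,D,F] q_used=2 → run C
t=6: queue=[B,A,D,F,C,E] q_used=0 → run B
t=7: queue=[B,A,D,F,C,E,G] q_used=1 → run B
t=8: queue=[A,D,F,C,E,G] q_used=0 → run A
t=9: queue=[A,D,F,C,E,G,H] q_used=1 → run A
t=10: queue=[A,D,F,C,E,G,H] q_used=2 → run A
t=11: queue=[D,F,C,E,G,H] q_used=0 → run D
t=12: queue=[D,F,C,E,G,H] q_used=1 → run D
t=13: queue=[F,C,E,G,H] q_used=0 → run F
t=14: queue=[F,C,E,G,H] q_used=1 → run F
t=15: queue=[C,E,G,H] q_used=0 → run C
t=16: queue=[E,G,H] q_used=0 → run E
t=17: queue=[E,G,H] q_used=1 → run E
t=18: queue=[E,G,H] q_used=2 → run E
t=19: queue=[G,H,E] q_used=0 → run G
t=20: queue=[G,H,E] q_used=1 → run G
t=21: queue=[G,H,E] q_used=2 → run G
t=22: queue=[H,E,G] q_used=0 → run H
t=23: queue=[H,E,G] q_used=1 → run H
t=24: queue=[H,E,G] q_used=2 → run H
t=25: queue=[E,G,H] q_used=0 → run E
t=26: queue=[G,H] q_used=0 → run G
t=27: queue=[G,H] q_used=1 → run G
t=28: queue=[G,H] q_used=2 → run G
t=29: queue=[H,G] q_used=0 → run H
t=30: queue=[H,G] q_used=1 → run H
t=31: queue=[H,G] q_used=2 → run H
t=32: queue=[G,H] q_used=0 → run G
t=33: queue=[G,H] q_used=1 → run G
t=34: queue=[H] q_used=0 → run H
t=35: queue=[H] q_used=1 → run H
t=36: (idle)
t=37: (idle)
t=38: (idle)
t=39: (idle)
t=40: (idle)
t=41: (idle)
t=42: (idle)
t=43: (idle)
t=44: (idle)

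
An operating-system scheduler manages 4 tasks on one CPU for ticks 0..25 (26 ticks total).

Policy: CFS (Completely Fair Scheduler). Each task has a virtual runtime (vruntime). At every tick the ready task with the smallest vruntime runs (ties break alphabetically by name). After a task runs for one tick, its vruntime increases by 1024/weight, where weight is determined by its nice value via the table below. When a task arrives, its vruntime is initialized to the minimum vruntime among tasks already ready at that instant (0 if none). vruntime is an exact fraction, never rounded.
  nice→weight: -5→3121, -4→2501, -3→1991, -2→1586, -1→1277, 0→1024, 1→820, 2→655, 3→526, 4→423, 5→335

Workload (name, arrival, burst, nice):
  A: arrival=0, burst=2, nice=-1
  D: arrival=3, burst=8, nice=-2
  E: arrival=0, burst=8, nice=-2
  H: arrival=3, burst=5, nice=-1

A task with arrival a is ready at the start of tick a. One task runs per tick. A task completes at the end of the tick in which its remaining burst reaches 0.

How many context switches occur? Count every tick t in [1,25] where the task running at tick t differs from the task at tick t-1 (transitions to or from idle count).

context switches = 21

t=0: vr[A=0 E=0] → run A
t=1: vr[A=1024/1277 E=0] → run E
t=2: vr[A=1024/1277 E=512/793] → run E
t=3: vr[A=1024/1277 D=1024/1277 E=1024/793 H=1024/1277] → run A
t=4: vr[D=1024/1277 E=1024/793 H=1024/1277] → run D
t=5: vr[D=1465856/1012661 E=1024/793 H=1024/1277] → run H
t=6: vr[D=1465856/1012661 E=1024/793 H=2048/1277] → run E
t=7: vr[D=1465856/1012661 E=1536/793 H=2048/1277] → run D
t=8: vr[D=2119680/1012661 E=1536/793 H=2048/1277] → run H
t=9: vr[D=2119680/1012661 E=1536/793 H=3072/1277] → run E
t=10: vr[D=2119680/1012661 E=2048/793 H=3072/1277] → run D
t=11: vr[D=2773504/1012661 E=2048/793 H=3072/1277] → run H
t=12: vr[D=2773504/1012661 E=2048/793 H=4096/1277] → run E
t=13: vr[D=2773504/1012661 E=2560/793 H=4096/1277] → run D
t=14: vr[D=3427328/1012661 E=2560/793 H=4096/1277] → run H
t=15: vr[D=3427328/1012661 E=2560/793 H=5120/1277] → run E
t=16: vr[D=3427328/1012661 E=3072/793 H=5120/1277] → run D
t=17: vr[D=4081152/1012661 E=3072/793 H=5120/1277] → run E
t=18: vr[D=4081152/1012661 E=3584/793 H=5120/1277] → run H
t=19: vr[D=4081152/1012661 E=3584/793] → run D
t=20: vr[D=4734976/1012661 E=3584/793] → run E
t=21: vr[D=4734976/1012661] → run D
t=22: vr[D=5388800/1012661] → run D
t=23: (idle)
t=24: (idle)
t=25: (idle)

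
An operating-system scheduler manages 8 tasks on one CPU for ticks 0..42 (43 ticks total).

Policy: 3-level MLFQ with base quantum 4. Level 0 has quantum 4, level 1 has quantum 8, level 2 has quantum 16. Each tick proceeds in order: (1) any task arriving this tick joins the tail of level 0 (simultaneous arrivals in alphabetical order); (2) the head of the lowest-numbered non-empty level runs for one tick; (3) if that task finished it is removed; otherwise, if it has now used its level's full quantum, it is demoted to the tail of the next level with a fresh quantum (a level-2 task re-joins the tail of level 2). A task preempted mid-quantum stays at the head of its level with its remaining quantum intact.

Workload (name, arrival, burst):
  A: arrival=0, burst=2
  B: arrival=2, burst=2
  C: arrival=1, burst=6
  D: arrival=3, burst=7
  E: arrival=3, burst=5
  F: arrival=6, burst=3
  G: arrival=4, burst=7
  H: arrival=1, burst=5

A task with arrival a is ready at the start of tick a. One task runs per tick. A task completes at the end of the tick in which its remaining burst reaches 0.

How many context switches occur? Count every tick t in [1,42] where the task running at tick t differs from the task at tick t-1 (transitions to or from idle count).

context switches = 13

t=0: L0/L1/L2 = A/-/- → run A
t=1: L0/L1/L2 = ACH/-/- → run A
t=2: L0/L1/L2 = CHB/-/- → run C
t=3: L0/L1/L2 = CHBDE/-/- → run C
t=4: L0/L1/L2 = CHBDEG/-/- → run C
t=5: L0/L1/L2 = CHBDEG/-/- → run C
t=6: L0/L1/L2 = HBDEGF/C/- → run H
t=7: L0/L1/L2 = HBDEGF/C/- → run H
t=8: L0/L1/L2 = HBDEGF/C/- → run H
t=9: L0/L1/L2 = HBDEGF/C/- → run H
t=10: L0/L1/L2 = BDEGF/CH/- → run B
t=11: L0/L1/L2 = BDEGF/CH/- → run B
t=12: L0/L1/L2 = DEGF/CH/- → run D
t=13: L0/L1/L2 = DEGF/CH/- → run D
t=14: L0/L1/L2 = DEGF/CH/- → run D
t=15: L0/L1/L2 = DEGF/CH/- → run D
t=16: L0/L1/L2 = EGF/CHD/- → run E
t=17: L0/L1/L2 = EGF/CHD/- → run E
t=18: L0/L1/L2 = EGF/CHD/- → run E
t=19: L0/L1/L2 = EGF/CHD/- → run E
t=20: L0/L1/L2 = GF/CHDE/- → run G
t=21: L0/L1/L2 = GF/CHDE/- → run G
t=22: L0/L1/L2 = GF/CHDE/- → run G
t=23: L0/L1/L2 = GF/CHDE/- → run G
t=24: L0/L1/L2 = F/CHDEG/- → run F
t=25: L0/L1/L2 = F/CHDEG/- → run F
t=26: L0/L1/L2 = F/CHDEG/- → run F
t=27: L0/L1/L2 = -/CHDEG/- → run C
t=28: L0/L1/L2 = -/CHDEG/- → run C
t=29: L0/L1/L2 = -/HDEG/- → run H
t=30: L0/L1/L2 = -/DEG/- → run D
t=31: L0/L1/L2 = -/DEG/- → run D
t=32: L0/L1/L2 = -/DEG/- → run D
t=33: L0/L1/L2 = -/EG/- → run E
t=34: L0/L1/L2 = -/G/- → run G
t=35: L0/L1/L2 = -/G/- → run G
t=36: L0/L1/L2 = -/G/- → run G
t=37: (idle)
t=38: (idle)
t=39: (idle)
t=40: (idle)
t=41: (idle)
t=42: (idle)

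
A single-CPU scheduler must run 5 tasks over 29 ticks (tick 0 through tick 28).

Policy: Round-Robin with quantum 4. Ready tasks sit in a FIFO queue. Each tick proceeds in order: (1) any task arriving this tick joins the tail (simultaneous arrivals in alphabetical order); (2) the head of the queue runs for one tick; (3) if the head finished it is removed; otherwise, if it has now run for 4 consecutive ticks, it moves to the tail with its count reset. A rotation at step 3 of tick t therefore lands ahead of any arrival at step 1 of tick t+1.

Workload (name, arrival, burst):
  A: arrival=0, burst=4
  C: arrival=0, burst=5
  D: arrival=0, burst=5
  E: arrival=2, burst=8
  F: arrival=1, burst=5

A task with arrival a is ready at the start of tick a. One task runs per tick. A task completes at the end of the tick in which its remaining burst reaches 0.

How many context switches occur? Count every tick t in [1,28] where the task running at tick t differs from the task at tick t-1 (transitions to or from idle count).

context switches = 9

t=0: queue=[A,C,D] q_used=0 → run A
t=1: queue=[A,C,D,F] q_used=1 → run A
t=2: queue=[A,C,D,F,E] q_used=2 → run A
t=3: queue=[A,C,D,F,E] q_used=3 → run A
t=4: queue=[C,D,F,E] q_used=0 → run C
t=5: queue=[C,D,F,E] q_used=1 → run C
t=6: queue=[C,D,F,E] q_used=2 → run C
t=7: queue=[C,D,F,E] q_used=3 → run C
t=8: queue=[D,F,E,C] q_used=0 → run D
t=9: queue=[D,F,E,C] q_used=1 → run D
t=10: queue=[D,F,E,C] q_used=2 → run D
t=11: queue=[D,F,E,C] q_used=3 → run D
t=12: queue=[F,E,C,D] q_used=0 → run F
t=13: queue=[F,E,C,D] q_used=1 → run F
t=14: queue=[F,E,C,D] q_used=2 → run F
t=15: queue=[F,E,C,D] q_used=3 → run F
t=16: queue=[E,C,D,F] q_used=0 → run E
t=17: queue=[E,C,D,F] q_used=1 → run E
t=18: queue=[E,C,D,F] q_used=2 → run E
t=19: queue=[E,C,D,F] q_used=3 → run E
t=20: queue=[C,D,F,E] q_used=0 → run C
t=21: queue=[D,F,E] q_used=0 → run D
t=22: queue=[F,E] q_used=0 → run F
t=23: queue=[E] q_used=0 → run E
t=24: queue=[E] q_used=1 → run E
t=25: queue=[E] q_used=2 → run E
t=26: queue=[E] q_used=3 → run E
t=27: (idle)
t=28: (idle)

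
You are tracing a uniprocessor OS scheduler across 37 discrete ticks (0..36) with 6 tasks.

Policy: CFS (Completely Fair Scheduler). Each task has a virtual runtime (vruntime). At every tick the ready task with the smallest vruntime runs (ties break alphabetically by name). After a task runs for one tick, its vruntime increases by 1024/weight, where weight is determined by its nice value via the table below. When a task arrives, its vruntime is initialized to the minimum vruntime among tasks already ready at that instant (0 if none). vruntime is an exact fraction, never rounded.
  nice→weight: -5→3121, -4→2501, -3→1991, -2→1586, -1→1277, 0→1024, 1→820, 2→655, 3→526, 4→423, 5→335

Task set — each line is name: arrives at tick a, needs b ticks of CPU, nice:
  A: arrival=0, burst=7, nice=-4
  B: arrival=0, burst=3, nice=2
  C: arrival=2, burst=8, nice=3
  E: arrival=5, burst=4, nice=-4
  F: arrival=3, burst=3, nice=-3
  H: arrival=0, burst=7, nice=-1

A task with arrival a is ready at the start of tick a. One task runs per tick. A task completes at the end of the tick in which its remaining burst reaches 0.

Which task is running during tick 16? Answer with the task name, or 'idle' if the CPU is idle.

running at tick 16 = A

t=0: vr[A=0 B=0 H=0] → run A
t=1: vr[A=1024/2501 B=0 H=0] → run B
t=2: vr[A=1024/2501 B=1024/655 C=0 H=0] → run C
t=3: vr[A=1024/2501 B=1024/655 C=512/263 F=0 H=0] → run F
t=4: vr[A=1024/2501 B=1024/655 C=512/263 F=1024/1991 H=0] → run H
t=5: vr[A=1024/2501 B=1024/655 C=512/263 E=1024/2501 F=1024/1991 H=1024/1277] → run A
t=6: vr[A=2048/2501 B=1024/655 C=512/263 E=1024/2501 F=1024/1991 H=1024/1277] → run E
t=7: vr[A=2048/2501 B=1024/655 C=512/263 E=2048/2501 F=1024/1991 H=1024/1277] → run F
t=8: vr[A=2048/2501 B=1024/655 C=512/263 E=2048/2501 F=2048/1991 H=1024/1277] → run H
t=9: vr[A=2048/2501 B=1024/655 C=512/263 E=2048/2501 F=2048/1991 H=2048/1277] → run A
t=10: vr[A=3072/2501 B=1024/655 C=512/263 E=2048/2501 F=2048/1991 H=2048/1277] → run E
t=11: vr[A=3072/2501 B=1024/655 C=512/263 E=3072/2501 F=2048/1991 H=2048/1277] → run F
t=12: vr[A=3072/2501 B=1024/655 C=512/263 E=3072/2501 H=2048/1277] → run A
t=13: vr[A=4096/2501 B=1024/655 C=512/263 E=3072/2501 H=2048/1277] → run E
t=14: vr[A=4096/2501 B=1024/655 C=512/263 E=4096/2501 H=2048/1277] → run B
t=15: vr[A=4096/2501 B=2048/655 C=512/263 E=4096/2501 H=2048/1277] → run H
t=16: vr[A=4096/2501 B=2048/655 C=512/263 E=4096/2501 H=3072/1277] → run A
t=17: vr[A=5120/2501 B=2048/655 C=512/263 E=4096/2501 H=3072/1277] → run E
t=18: vr[A=5120/2501 B=2048/655 C=512/263 H=3072/1277] → run C
t=19: vr[A=5120/2501 B=2048/655 C=1024/263 H=3072/1277] → run A
t=20: vr[A=6144/2501 B=2048/655 C=1024/263 H=3072/1277] → run H
t=21: vr[A=6144/2501 B=2048/655 C=1024/263 H=4096/1277] → run A
t=22: vr[B=2048/655 C=1024/263 H=4096/1277] → run B
t=23: vr[C=1024/263 H=4096/1277] → run H
t=24: vr[C=1024/263 H=5120/1277] → run C
t=25: vr[C=1536/263 H=5120/1277] → run H
t=26: vr[C=1536/263 H=6144/1277] → run H
t=27: vr[C=1536/263] → run C
t=28: vr[C=2048/263] → run C
t=29: vr[C=2560/263] → run C
t=30: vr[C=3072/263] → run C
t=31: vr[C=3584/263] → run C
t=32: (idle)
t=33: (idle)
t=34: (idle)
t=35: (idle)
t=36: (idle)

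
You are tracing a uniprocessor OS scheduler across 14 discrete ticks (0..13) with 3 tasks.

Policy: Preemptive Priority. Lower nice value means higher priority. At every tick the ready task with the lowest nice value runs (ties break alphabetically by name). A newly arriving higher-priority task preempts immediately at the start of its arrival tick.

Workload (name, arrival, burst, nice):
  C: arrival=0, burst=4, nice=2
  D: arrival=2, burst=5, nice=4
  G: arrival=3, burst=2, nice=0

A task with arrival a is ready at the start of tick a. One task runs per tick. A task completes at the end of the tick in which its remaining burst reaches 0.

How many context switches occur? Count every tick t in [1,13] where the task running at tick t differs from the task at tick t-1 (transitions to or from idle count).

context switches = 4

t=0: ready={C} → run C
t=1: ready={C} → run C
t=2: ready={C,D} → run C
t=3: ready={C,D,G} → run G
t=4: ready={C,D,G} → run G
t=5: ready={C,D} → run C
t=6: ready={D} → run D
t=7: ready={D} → run D
t=8: ready={D} → run D
t=9: ready={D} → run D
t=10: ready={D} → run D
t=11: (idle)
t=12: (idle)
t=13: (idle)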